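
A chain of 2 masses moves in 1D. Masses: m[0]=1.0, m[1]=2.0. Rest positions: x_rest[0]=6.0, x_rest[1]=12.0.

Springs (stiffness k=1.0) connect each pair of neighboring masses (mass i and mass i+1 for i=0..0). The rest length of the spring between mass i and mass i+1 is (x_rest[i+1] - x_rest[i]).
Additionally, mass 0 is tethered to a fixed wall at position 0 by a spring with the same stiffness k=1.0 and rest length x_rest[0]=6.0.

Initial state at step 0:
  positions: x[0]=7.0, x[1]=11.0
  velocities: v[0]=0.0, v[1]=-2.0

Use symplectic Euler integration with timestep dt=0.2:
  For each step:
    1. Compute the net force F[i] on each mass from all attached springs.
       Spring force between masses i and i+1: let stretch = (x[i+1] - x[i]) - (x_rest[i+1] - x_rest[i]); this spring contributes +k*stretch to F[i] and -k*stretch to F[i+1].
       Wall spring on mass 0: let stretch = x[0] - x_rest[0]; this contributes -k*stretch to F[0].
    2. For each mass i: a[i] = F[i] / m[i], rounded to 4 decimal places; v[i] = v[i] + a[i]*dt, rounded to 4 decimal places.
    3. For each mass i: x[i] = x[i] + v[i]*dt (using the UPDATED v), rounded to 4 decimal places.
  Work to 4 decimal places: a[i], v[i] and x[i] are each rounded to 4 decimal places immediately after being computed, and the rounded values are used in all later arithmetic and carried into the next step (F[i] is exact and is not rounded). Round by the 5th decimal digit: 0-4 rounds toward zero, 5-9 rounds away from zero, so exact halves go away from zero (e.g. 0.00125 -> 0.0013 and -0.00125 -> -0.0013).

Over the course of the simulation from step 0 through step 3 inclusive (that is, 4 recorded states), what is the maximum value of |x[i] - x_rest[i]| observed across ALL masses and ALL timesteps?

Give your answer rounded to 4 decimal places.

Step 0: x=[7.0000 11.0000] v=[0.0000 -2.0000]
Step 1: x=[6.8800 10.6400] v=[-0.6000 -1.8000]
Step 2: x=[6.6352 10.3248] v=[-1.2240 -1.5760]
Step 3: x=[6.2726 10.0558] v=[-1.8131 -1.3450]
Max displacement = 1.9442

Answer: 1.9442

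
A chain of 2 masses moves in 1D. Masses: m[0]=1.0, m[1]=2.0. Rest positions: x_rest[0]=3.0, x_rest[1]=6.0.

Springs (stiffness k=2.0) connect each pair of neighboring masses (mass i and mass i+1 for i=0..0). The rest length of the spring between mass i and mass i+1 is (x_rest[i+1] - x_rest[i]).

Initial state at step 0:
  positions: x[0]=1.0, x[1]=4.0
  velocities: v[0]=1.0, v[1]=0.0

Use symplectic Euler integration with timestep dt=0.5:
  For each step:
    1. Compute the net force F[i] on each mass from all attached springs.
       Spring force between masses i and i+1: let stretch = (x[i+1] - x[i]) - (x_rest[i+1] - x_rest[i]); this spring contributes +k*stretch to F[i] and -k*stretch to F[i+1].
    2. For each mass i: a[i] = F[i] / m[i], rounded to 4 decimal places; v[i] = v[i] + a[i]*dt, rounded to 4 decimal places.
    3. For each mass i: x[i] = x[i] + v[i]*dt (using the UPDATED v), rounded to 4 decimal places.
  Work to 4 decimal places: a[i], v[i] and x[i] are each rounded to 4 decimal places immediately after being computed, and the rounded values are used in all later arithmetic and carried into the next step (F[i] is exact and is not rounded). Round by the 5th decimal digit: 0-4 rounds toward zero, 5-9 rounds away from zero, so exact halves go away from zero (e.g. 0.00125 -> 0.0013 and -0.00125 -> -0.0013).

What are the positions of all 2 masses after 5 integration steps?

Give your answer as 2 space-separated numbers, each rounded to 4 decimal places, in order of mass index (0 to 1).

Step 0: x=[1.0000 4.0000] v=[1.0000 0.0000]
Step 1: x=[1.5000 4.0000] v=[1.0000 0.0000]
Step 2: x=[1.7500 4.1250] v=[0.5000 0.2500]
Step 3: x=[1.6875 4.4063] v=[-0.1250 0.5625]
Step 4: x=[1.4844 4.7579] v=[-0.4062 0.7031]
Step 5: x=[1.4181 5.0411] v=[-0.1327 0.5664]

Answer: 1.4181 5.0411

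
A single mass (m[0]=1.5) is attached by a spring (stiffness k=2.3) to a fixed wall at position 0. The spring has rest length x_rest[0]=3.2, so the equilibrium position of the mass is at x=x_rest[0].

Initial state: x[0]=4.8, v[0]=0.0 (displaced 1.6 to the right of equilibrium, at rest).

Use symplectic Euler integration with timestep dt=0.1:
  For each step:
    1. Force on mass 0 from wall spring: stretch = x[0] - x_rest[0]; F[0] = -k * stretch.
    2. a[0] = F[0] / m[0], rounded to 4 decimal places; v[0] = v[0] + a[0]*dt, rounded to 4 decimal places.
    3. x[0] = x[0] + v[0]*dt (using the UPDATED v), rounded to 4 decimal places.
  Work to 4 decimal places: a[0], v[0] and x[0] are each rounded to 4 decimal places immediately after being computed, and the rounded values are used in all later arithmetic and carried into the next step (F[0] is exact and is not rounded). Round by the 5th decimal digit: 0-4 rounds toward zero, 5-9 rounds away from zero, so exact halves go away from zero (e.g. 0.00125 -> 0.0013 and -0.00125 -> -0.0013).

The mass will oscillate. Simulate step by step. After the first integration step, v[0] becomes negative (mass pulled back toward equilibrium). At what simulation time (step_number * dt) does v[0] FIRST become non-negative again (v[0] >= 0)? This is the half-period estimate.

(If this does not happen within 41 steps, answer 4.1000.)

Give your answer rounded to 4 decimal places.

Answer: 2.6000

Derivation:
Step 0: x=[4.8000] v=[0.0000]
Step 1: x=[4.7755] v=[-0.2453]
Step 2: x=[4.7268] v=[-0.4869]
Step 3: x=[4.6547] v=[-0.7210]
Step 4: x=[4.5603] v=[-0.9441]
Step 5: x=[4.4450] v=[-1.1527]
Step 6: x=[4.3106] v=[-1.3436]
Step 7: x=[4.1592] v=[-1.5139]
Step 8: x=[3.9931] v=[-1.6610]
Step 9: x=[3.8148] v=[-1.7826]
Step 10: x=[3.6271] v=[-1.8769]
Step 11: x=[3.4329] v=[-1.9424]
Step 12: x=[3.2351] v=[-1.9781]
Step 13: x=[3.0368] v=[-1.9835]
Step 14: x=[2.8410] v=[-1.9585]
Step 15: x=[2.6507] v=[-1.9035]
Step 16: x=[2.4688] v=[-1.8193]
Step 17: x=[2.2981] v=[-1.7072]
Step 18: x=[2.1412] v=[-1.5689]
Step 19: x=[2.0005] v=[-1.4066]
Step 20: x=[1.8782] v=[-1.2227]
Step 21: x=[1.7762] v=[-1.0200]
Step 22: x=[1.6960] v=[-0.8017]
Step 23: x=[1.6389] v=[-0.5711]
Step 24: x=[1.6057] v=[-0.3317]
Step 25: x=[1.5970] v=[-0.0872]
Step 26: x=[1.6129] v=[0.1586]
First v>=0 after going negative at step 26, time=2.6000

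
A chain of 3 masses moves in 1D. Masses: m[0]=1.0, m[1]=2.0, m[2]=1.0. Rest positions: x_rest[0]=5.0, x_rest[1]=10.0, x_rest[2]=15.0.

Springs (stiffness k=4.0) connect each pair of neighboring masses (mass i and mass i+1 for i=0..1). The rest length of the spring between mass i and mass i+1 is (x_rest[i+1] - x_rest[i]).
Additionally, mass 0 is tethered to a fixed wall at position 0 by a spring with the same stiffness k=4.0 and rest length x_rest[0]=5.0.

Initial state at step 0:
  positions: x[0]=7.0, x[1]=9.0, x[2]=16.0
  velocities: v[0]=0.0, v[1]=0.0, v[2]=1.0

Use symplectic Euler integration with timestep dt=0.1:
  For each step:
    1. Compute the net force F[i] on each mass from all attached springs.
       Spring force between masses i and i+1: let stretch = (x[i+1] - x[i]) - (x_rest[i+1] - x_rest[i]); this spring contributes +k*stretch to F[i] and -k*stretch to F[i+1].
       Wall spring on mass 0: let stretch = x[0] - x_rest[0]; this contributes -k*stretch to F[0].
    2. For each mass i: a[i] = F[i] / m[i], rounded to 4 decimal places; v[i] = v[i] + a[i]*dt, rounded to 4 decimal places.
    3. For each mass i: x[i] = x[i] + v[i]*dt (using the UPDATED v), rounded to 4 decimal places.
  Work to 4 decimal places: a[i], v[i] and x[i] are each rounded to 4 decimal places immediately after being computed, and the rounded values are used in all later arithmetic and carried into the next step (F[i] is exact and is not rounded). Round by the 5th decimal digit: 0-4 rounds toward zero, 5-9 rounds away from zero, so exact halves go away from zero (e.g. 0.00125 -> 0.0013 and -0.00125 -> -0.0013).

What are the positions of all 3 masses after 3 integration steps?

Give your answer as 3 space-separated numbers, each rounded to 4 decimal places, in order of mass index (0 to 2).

Step 0: x=[7.0000 9.0000 16.0000] v=[0.0000 0.0000 1.0000]
Step 1: x=[6.8000 9.1000 16.0200] v=[-2.0000 1.0000 0.2000]
Step 2: x=[6.4200 9.2924 15.9632] v=[-3.8000 1.9240 -0.5680]
Step 3: x=[5.8981 9.5608 15.8396] v=[-5.2190 2.6837 -1.2363]

Answer: 5.8981 9.5608 15.8396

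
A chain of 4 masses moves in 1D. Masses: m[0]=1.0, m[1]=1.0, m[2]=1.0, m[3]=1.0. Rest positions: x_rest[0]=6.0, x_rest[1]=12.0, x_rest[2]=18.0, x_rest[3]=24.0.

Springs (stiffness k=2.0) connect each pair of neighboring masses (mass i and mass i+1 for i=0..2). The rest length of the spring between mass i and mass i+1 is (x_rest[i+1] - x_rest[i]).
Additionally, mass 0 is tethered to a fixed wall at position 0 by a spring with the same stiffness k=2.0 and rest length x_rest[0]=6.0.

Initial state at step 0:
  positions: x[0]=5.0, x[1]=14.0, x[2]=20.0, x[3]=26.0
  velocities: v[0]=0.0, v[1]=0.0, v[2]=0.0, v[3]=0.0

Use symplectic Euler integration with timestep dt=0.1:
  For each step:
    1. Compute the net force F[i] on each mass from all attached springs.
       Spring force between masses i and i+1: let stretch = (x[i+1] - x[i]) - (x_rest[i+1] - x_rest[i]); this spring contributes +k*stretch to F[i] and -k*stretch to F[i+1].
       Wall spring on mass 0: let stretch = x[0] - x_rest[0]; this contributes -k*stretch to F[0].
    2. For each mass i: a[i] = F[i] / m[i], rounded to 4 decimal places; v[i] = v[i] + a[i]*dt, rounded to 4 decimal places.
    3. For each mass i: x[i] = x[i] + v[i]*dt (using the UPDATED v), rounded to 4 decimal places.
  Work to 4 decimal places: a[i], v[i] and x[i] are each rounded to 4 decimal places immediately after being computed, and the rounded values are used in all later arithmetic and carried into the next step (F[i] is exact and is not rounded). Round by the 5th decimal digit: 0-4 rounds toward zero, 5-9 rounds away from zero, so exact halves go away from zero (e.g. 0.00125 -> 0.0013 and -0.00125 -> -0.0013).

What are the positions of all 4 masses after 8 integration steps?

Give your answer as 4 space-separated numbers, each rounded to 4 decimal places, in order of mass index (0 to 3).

Answer: 7.0668 12.5631 19.8020 25.9904

Derivation:
Step 0: x=[5.0000 14.0000 20.0000 26.0000] v=[0.0000 0.0000 0.0000 0.0000]
Step 1: x=[5.0800 13.9400 20.0000 26.0000] v=[0.8000 -0.6000 0.0000 0.0000]
Step 2: x=[5.2356 13.8240 19.9988 26.0000] v=[1.5560 -1.1600 -0.0120 0.0000]
Step 3: x=[5.4583 13.6597 19.9941 26.0000] v=[2.2266 -1.6427 -0.0467 -0.0002]
Step 4: x=[5.7358 13.4581 19.9829 25.9999] v=[2.7752 -2.0161 -0.1124 -0.0014]
Step 5: x=[6.0531 13.2325 19.9615 25.9994] v=[3.1725 -2.2556 -0.2140 -0.0048]
Step 6: x=[6.3929 12.9979 19.9263 25.9982] v=[3.3978 -2.3457 -0.3522 -0.0124]
Step 7: x=[6.7369 12.7698 19.8740 25.9955] v=[3.4402 -2.2810 -0.5235 -0.0268]
Step 8: x=[7.0668 12.5631 19.8020 25.9904] v=[3.2994 -2.0667 -0.7200 -0.0511]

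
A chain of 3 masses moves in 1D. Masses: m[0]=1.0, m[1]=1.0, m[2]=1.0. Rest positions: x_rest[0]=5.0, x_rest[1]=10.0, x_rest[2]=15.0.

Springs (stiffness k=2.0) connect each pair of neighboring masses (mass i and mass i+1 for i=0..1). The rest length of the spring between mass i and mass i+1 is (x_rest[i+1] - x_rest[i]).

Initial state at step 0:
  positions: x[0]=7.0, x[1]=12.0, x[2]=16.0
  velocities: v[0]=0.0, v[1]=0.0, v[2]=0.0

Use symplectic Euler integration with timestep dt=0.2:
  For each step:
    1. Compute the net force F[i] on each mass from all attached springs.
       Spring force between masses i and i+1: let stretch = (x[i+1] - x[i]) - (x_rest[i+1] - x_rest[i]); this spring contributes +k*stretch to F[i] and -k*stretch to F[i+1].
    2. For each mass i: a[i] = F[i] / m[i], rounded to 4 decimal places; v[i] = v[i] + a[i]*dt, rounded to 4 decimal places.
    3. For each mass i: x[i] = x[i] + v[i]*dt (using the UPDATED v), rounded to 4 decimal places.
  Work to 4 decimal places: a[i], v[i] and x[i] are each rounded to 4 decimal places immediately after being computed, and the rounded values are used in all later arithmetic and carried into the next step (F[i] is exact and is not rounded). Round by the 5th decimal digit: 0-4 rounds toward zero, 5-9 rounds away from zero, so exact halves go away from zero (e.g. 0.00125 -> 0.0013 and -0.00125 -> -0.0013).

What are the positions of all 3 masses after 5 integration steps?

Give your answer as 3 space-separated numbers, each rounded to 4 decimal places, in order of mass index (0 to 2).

Step 0: x=[7.0000 12.0000 16.0000] v=[0.0000 0.0000 0.0000]
Step 1: x=[7.0000 11.9200 16.0800] v=[0.0000 -0.4000 0.4000]
Step 2: x=[6.9936 11.7792 16.2272] v=[-0.0320 -0.7040 0.7360]
Step 3: x=[6.9700 11.6114 16.4186] v=[-0.1178 -0.8390 0.9568]
Step 4: x=[6.9178 11.4569 16.6254] v=[-0.2612 -0.7727 1.0339]
Step 5: x=[6.8287 11.3527 16.8187] v=[-0.4456 -0.5209 0.9665]

Answer: 6.8287 11.3527 16.8187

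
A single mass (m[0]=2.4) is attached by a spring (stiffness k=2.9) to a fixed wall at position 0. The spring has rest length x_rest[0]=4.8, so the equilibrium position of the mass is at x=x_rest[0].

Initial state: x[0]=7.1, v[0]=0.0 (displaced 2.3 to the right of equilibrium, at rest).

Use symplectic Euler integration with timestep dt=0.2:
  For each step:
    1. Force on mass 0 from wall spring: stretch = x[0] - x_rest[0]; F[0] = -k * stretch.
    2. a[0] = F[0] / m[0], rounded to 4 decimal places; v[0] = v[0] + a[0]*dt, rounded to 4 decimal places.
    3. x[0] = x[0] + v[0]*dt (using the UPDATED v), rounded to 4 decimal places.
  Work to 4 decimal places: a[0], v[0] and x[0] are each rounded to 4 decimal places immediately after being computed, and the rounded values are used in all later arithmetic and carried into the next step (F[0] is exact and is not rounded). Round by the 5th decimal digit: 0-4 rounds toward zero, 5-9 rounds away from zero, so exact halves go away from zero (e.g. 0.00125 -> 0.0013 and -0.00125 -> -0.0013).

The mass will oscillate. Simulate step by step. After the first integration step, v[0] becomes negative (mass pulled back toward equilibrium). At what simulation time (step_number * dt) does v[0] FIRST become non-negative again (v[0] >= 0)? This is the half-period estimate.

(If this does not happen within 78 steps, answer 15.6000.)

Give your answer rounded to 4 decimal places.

Step 0: x=[7.1000] v=[0.0000]
Step 1: x=[6.9888] v=[-0.5558]
Step 2: x=[6.7718] v=[-1.0848]
Step 3: x=[6.4595] v=[-1.5613]
Step 4: x=[6.0670] v=[-1.9623]
Step 5: x=[5.6133] v=[-2.2685]
Step 6: x=[5.1203] v=[-2.4650]
Step 7: x=[4.6118] v=[-2.5424]
Step 8: x=[4.1124] v=[-2.4969]
Step 9: x=[3.6463] v=[-2.3307]
Step 10: x=[3.2359] v=[-2.0519]
Step 11: x=[2.9011] v=[-1.6739]
Step 12: x=[2.6581] v=[-1.2150]
Step 13: x=[2.5186] v=[-0.6974]
Step 14: x=[2.4894] v=[-0.1461]
Step 15: x=[2.5719] v=[0.4123]
First v>=0 after going negative at step 15, time=3.0000

Answer: 3.0000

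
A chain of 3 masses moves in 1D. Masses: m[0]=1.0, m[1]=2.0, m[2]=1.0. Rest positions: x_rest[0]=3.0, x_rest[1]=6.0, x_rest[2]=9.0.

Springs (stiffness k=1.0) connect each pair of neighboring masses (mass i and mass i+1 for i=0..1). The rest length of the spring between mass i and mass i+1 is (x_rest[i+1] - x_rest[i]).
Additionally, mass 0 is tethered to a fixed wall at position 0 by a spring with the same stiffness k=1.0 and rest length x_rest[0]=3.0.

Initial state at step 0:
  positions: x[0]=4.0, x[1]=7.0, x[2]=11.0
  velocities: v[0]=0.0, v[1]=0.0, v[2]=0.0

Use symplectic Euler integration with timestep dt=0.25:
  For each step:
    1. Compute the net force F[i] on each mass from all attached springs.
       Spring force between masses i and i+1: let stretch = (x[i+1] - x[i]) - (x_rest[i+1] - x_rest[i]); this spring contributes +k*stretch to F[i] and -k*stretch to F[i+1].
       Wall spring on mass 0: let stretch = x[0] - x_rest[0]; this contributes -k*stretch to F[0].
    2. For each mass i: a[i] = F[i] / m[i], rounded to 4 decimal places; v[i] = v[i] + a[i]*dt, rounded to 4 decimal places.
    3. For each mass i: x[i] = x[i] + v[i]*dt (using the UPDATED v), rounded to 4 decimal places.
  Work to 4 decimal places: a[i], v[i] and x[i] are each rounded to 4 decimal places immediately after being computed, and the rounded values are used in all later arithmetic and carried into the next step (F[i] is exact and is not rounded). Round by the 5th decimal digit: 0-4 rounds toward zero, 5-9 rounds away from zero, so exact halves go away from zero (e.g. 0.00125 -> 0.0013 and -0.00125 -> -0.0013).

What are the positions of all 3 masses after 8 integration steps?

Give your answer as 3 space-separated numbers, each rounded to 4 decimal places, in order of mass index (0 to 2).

Answer: 3.1816 7.2322 9.6874

Derivation:
Step 0: x=[4.0000 7.0000 11.0000] v=[0.0000 0.0000 0.0000]
Step 1: x=[3.9375 7.0313 10.9375] v=[-0.2500 0.1250 -0.2500]
Step 2: x=[3.8223 7.0880 10.8184] v=[-0.4609 0.2266 -0.4766]
Step 3: x=[3.6723 7.1592 10.6536] v=[-0.6001 0.2847 -0.6592]
Step 4: x=[3.5107 7.2306 10.4579] v=[-0.6465 0.2857 -0.7828]
Step 5: x=[3.3622 7.2866 10.2480] v=[-0.5942 0.2241 -0.8396]
Step 6: x=[3.2488 7.3125 10.0405] v=[-0.4537 0.1037 -0.8300]
Step 7: x=[3.1863 7.2967 9.8500] v=[-0.2500 -0.0633 -0.7620]
Step 8: x=[3.1816 7.2322 9.6874] v=[-0.0190 -0.2580 -0.6503]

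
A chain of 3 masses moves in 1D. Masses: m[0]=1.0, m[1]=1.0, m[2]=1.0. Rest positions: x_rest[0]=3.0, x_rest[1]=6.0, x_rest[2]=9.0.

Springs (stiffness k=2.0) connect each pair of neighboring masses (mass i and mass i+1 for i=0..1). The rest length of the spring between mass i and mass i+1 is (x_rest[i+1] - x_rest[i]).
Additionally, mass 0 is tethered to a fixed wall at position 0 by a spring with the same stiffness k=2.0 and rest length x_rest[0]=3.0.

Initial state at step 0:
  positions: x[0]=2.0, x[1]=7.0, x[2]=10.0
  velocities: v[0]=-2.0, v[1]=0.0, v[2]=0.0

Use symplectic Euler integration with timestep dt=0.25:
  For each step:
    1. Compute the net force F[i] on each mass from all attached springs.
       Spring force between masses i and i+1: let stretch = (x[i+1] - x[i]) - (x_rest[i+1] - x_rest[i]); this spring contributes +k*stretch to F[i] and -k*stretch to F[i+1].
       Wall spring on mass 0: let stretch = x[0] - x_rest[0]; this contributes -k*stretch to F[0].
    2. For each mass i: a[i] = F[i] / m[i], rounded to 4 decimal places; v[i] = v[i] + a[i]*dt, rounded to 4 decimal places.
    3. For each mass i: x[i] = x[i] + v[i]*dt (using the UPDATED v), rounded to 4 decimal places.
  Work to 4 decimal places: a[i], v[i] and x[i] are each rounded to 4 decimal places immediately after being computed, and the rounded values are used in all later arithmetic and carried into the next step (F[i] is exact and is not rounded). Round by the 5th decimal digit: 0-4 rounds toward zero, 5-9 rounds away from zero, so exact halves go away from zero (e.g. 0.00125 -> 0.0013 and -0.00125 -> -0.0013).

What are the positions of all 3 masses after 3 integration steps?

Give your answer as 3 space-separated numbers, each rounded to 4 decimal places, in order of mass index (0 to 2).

Step 0: x=[2.0000 7.0000 10.0000] v=[-2.0000 0.0000 0.0000]
Step 1: x=[1.8750 6.7500 10.0000] v=[-0.5000 -1.0000 0.0000]
Step 2: x=[2.1250 6.2969 9.9688] v=[1.0000 -1.8125 -0.1250]
Step 3: x=[2.6309 5.7813 9.8536] v=[2.0235 -2.0625 -0.4610]

Answer: 2.6309 5.7813 9.8536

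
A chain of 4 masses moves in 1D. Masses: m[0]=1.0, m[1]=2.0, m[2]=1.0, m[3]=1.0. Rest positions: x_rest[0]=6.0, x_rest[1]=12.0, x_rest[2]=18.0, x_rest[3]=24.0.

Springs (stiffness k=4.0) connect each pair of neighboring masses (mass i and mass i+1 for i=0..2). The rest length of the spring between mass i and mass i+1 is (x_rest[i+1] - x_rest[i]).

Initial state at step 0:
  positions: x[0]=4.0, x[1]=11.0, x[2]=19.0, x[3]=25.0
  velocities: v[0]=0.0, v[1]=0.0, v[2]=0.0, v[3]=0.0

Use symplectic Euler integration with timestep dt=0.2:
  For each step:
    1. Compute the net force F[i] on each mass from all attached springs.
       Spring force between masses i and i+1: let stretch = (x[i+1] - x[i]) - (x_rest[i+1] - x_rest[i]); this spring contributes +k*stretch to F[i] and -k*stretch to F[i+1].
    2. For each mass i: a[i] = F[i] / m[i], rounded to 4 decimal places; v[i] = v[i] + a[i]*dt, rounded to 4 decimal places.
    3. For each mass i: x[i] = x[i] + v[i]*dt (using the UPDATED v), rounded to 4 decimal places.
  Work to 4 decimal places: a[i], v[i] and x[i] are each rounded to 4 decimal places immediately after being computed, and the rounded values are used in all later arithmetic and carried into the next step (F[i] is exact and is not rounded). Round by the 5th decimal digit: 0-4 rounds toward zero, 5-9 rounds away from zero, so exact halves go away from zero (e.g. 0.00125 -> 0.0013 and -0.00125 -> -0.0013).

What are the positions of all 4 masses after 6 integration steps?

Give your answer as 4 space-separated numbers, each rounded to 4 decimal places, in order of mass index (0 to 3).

Step 0: x=[4.0000 11.0000 19.0000 25.0000] v=[0.0000 0.0000 0.0000 0.0000]
Step 1: x=[4.1600 11.0800 18.6800 25.0000] v=[0.8000 0.4000 -1.6000 0.0000]
Step 2: x=[4.4672 11.2144 18.1552 24.9488] v=[1.5360 0.6720 -2.6240 -0.2560]
Step 3: x=[4.8940 11.3643 17.6068 24.7706] v=[2.1338 0.7494 -2.7418 -0.8909]
Step 4: x=[5.3960 11.4960 17.2058 24.4062] v=[2.5100 0.6583 -2.0048 -1.8219]
Step 5: x=[5.9140 11.5964 17.0433 23.8498] v=[2.5900 0.5022 -0.8123 -2.7822]
Step 6: x=[6.3812 11.6780 17.0984 23.1643] v=[2.3359 0.4080 0.2754 -3.4274]

Answer: 6.3812 11.6780 17.0984 23.1643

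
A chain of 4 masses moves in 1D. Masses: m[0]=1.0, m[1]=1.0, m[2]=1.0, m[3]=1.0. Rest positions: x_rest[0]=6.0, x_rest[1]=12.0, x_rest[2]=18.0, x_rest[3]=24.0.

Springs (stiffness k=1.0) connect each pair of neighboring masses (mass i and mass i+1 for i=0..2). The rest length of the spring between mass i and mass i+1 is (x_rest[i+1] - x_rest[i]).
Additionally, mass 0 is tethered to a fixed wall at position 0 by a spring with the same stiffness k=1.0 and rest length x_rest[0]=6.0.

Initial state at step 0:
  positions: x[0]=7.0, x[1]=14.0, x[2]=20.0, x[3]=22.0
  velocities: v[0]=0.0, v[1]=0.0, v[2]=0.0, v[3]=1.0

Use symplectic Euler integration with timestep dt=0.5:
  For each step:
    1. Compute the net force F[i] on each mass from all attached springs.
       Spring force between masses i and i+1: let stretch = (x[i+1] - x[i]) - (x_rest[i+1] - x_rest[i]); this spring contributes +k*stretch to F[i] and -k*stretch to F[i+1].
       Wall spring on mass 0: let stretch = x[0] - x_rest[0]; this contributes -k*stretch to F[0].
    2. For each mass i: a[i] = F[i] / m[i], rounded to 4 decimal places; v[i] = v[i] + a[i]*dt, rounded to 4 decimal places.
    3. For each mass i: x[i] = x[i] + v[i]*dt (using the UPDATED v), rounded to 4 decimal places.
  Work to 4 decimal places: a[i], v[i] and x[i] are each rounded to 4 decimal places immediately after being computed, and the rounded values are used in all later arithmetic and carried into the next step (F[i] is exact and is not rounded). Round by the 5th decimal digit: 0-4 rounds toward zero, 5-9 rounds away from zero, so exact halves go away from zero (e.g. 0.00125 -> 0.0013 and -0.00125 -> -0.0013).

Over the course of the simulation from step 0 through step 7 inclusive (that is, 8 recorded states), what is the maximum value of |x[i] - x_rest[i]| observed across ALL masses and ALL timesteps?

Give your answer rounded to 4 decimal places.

Step 0: x=[7.0000 14.0000 20.0000 22.0000] v=[0.0000 0.0000 0.0000 1.0000]
Step 1: x=[7.0000 13.7500 19.0000 23.5000] v=[0.0000 -0.5000 -2.0000 3.0000]
Step 2: x=[6.9375 13.1250 17.8125 25.3750] v=[-0.1250 -1.2500 -2.3750 3.7500]
Step 3: x=[6.6875 12.1250 17.3438 26.8594] v=[-0.5000 -2.0000 -0.9375 2.9688]
Step 4: x=[6.1250 11.0703 17.9493 27.4649] v=[-1.1250 -2.1094 1.2109 1.2110]
Step 5: x=[5.2676 10.4990 19.2139 27.1915] v=[-1.7149 -1.1426 2.5292 -0.5468]
Step 6: x=[4.4011 10.7986 20.2942 26.4237] v=[-1.7330 0.5992 2.1606 -1.5356]
Step 7: x=[4.0337 11.8728 20.5330 25.6235] v=[-0.7348 2.1483 0.4776 -1.6004]
Max displacement = 3.4649

Answer: 3.4649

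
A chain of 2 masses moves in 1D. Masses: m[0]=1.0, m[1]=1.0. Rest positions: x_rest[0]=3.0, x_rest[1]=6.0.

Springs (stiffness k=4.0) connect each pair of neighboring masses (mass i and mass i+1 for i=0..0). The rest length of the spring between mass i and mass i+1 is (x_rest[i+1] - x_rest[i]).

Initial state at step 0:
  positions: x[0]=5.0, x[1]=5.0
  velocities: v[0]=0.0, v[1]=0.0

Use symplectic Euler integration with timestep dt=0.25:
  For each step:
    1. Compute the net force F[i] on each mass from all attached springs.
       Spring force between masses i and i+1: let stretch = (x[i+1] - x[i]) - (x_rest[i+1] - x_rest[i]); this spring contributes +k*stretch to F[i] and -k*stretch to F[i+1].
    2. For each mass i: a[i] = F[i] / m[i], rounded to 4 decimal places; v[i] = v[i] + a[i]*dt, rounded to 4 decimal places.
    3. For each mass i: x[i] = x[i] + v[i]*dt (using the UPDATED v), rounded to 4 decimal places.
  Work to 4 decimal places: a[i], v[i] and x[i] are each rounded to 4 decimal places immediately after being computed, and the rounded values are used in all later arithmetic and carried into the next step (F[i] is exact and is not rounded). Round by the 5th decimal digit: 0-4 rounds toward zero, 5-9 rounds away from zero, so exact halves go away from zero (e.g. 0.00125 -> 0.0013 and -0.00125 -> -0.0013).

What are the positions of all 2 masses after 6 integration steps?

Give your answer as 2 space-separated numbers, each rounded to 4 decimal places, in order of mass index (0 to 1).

Step 0: x=[5.0000 5.0000] v=[0.0000 0.0000]
Step 1: x=[4.2500 5.7500] v=[-3.0000 3.0000]
Step 2: x=[3.1250 6.8750] v=[-4.5000 4.5000]
Step 3: x=[2.1875 7.8125] v=[-3.7500 3.7500]
Step 4: x=[1.9063 8.0938] v=[-1.1250 1.1250]
Step 5: x=[2.4219 7.5782] v=[2.0625 -2.0625]
Step 6: x=[3.4766 6.5235] v=[4.2188 -4.2188]

Answer: 3.4766 6.5235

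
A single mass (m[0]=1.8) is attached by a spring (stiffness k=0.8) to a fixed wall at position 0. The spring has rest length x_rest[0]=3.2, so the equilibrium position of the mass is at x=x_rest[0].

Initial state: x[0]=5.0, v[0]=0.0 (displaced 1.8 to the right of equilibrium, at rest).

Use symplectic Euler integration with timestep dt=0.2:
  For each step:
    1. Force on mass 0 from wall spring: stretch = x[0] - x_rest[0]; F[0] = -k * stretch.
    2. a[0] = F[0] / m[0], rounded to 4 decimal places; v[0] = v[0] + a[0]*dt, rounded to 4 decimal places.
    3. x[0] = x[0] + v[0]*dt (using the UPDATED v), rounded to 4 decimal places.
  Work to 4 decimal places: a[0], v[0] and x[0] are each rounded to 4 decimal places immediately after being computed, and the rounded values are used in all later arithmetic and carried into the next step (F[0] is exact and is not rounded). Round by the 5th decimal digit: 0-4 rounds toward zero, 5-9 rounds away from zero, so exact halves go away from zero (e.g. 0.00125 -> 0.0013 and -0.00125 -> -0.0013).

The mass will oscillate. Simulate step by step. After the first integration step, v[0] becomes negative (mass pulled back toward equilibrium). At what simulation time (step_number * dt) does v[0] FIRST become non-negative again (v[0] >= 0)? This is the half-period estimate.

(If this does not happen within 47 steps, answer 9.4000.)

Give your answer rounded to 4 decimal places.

Step 0: x=[5.0000] v=[0.0000]
Step 1: x=[4.9680] v=[-0.1600]
Step 2: x=[4.9046] v=[-0.3172]
Step 3: x=[4.8109] v=[-0.4687]
Step 4: x=[4.6885] v=[-0.6119]
Step 5: x=[4.5397] v=[-0.7442]
Step 6: x=[4.3670] v=[-0.8633]
Step 7: x=[4.1736] v=[-0.9670]
Step 8: x=[3.9629] v=[-1.0535]
Step 9: x=[3.7386] v=[-1.1213]
Step 10: x=[3.5048] v=[-1.1692]
Step 11: x=[3.2655] v=[-1.1963]
Step 12: x=[3.0251] v=[-1.2021]
Step 13: x=[2.7878] v=[-1.1866]
Step 14: x=[2.5578] v=[-1.1500]
Step 15: x=[2.3392] v=[-1.0929]
Step 16: x=[2.1359] v=[-1.0164]
Step 17: x=[1.9515] v=[-0.9218]
Step 18: x=[1.7893] v=[-0.8108]
Step 19: x=[1.6522] v=[-0.6854]
Step 20: x=[1.5426] v=[-0.5478]
Step 21: x=[1.4625] v=[-0.4005]
Step 22: x=[1.4133] v=[-0.2461]
Step 23: x=[1.3958] v=[-0.0873]
Step 24: x=[1.4104] v=[0.0731]
First v>=0 after going negative at step 24, time=4.8000

Answer: 4.8000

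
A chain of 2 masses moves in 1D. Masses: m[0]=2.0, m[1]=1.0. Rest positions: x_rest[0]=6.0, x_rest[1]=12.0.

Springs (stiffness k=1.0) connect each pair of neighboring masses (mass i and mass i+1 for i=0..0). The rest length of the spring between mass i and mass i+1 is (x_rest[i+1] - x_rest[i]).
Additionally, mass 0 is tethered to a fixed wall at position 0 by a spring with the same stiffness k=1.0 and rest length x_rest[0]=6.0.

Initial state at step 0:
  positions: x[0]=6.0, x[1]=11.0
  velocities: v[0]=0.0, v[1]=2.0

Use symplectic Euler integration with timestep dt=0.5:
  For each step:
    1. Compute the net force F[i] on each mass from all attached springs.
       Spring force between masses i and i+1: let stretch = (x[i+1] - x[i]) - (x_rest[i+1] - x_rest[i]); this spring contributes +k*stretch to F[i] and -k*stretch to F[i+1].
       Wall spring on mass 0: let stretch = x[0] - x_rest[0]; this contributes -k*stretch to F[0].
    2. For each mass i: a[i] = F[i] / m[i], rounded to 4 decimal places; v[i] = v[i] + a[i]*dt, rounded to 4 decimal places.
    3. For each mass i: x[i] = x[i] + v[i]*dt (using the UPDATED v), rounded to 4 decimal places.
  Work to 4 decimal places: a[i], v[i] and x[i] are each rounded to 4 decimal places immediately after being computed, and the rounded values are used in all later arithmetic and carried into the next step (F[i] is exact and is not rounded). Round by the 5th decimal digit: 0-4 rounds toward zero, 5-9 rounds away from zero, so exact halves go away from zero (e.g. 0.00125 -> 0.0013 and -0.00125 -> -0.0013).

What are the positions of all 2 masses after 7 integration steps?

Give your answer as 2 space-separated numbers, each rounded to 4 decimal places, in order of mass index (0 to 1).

Step 0: x=[6.0000 11.0000] v=[0.0000 2.0000]
Step 1: x=[5.8750 12.2500] v=[-0.2500 2.5000]
Step 2: x=[5.8125 13.4063] v=[-0.1250 2.3125]
Step 3: x=[5.9727 14.1641] v=[0.3204 1.5156]
Step 4: x=[6.4103 14.3741] v=[0.8751 0.4199]
Step 5: x=[7.0421 14.0931] v=[1.2635 -0.5620]
Step 6: x=[7.6750 13.5494] v=[1.2658 -1.0875]
Step 7: x=[8.0829 13.0371] v=[0.8157 -1.0247]

Answer: 8.0829 13.0371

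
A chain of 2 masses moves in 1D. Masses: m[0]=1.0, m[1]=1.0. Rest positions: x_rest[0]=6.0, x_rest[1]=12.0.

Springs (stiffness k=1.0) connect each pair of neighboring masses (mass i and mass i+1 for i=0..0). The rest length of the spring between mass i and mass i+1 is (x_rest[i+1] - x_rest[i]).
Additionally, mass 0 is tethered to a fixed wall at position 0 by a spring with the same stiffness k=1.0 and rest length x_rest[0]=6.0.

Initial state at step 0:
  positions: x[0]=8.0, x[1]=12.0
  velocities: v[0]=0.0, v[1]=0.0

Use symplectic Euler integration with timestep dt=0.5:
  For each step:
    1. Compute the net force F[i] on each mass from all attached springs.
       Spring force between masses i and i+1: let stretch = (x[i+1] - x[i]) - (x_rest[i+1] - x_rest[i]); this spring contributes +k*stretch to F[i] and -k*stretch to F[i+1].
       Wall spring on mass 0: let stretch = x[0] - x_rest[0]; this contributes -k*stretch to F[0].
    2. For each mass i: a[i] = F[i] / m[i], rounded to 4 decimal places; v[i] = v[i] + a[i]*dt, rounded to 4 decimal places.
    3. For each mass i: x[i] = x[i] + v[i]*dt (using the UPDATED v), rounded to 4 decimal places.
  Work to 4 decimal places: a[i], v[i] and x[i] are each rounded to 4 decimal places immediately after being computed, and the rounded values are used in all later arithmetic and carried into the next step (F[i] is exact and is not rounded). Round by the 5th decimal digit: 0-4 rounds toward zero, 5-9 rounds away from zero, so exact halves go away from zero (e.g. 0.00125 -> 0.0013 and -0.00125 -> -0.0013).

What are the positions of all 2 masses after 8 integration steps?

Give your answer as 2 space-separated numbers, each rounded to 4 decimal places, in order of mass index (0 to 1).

Step 0: x=[8.0000 12.0000] v=[0.0000 0.0000]
Step 1: x=[7.0000 12.5000] v=[-2.0000 1.0000]
Step 2: x=[5.6250 13.1250] v=[-2.7500 1.2500]
Step 3: x=[4.7188 13.3750] v=[-1.8125 0.5000]
Step 4: x=[4.7969 12.9610] v=[0.1562 -0.8281]
Step 5: x=[5.7168 12.0059] v=[1.8398 -1.9102]
Step 6: x=[6.7798 10.9785] v=[2.1260 -2.0548]
Step 7: x=[7.1976 10.4014] v=[0.8355 -1.1542]
Step 8: x=[6.6169 10.5234] v=[-1.1614 0.2439]

Answer: 6.6169 10.5234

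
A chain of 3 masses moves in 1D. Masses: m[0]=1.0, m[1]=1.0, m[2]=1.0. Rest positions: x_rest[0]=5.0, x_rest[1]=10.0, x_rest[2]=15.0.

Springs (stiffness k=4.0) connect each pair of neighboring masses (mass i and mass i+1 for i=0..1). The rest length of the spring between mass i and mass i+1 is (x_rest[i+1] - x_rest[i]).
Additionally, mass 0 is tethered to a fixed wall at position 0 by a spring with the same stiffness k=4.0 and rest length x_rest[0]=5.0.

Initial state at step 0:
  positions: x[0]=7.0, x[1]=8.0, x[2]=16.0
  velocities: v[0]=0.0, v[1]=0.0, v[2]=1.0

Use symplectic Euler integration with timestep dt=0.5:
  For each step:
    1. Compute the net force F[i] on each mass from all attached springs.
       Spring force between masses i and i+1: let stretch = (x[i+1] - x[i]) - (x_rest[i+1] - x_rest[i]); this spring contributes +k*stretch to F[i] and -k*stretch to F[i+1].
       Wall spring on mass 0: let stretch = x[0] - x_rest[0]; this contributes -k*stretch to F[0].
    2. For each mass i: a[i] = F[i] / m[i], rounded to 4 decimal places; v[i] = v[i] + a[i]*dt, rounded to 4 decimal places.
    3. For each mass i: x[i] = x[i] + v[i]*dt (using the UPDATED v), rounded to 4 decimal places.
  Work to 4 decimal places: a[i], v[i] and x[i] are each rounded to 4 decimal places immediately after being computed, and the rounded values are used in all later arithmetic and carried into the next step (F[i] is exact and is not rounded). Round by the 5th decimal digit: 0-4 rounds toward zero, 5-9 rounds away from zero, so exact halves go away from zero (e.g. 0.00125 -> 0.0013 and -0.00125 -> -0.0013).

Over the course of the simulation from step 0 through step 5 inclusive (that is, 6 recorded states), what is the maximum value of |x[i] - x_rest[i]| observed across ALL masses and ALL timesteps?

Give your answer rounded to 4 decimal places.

Answer: 5.0000

Derivation:
Step 0: x=[7.0000 8.0000 16.0000] v=[0.0000 0.0000 1.0000]
Step 1: x=[1.0000 15.0000 13.5000] v=[-12.0000 14.0000 -5.0000]
Step 2: x=[8.0000 6.5000 17.5000] v=[14.0000 -17.0000 8.0000]
Step 3: x=[5.5000 10.5000 15.5000] v=[-5.0000 8.0000 -4.0000]
Step 4: x=[2.5000 14.5000 13.5000] v=[-6.0000 8.0000 -4.0000]
Step 5: x=[9.0000 5.5000 17.5000] v=[13.0000 -18.0000 8.0000]
Max displacement = 5.0000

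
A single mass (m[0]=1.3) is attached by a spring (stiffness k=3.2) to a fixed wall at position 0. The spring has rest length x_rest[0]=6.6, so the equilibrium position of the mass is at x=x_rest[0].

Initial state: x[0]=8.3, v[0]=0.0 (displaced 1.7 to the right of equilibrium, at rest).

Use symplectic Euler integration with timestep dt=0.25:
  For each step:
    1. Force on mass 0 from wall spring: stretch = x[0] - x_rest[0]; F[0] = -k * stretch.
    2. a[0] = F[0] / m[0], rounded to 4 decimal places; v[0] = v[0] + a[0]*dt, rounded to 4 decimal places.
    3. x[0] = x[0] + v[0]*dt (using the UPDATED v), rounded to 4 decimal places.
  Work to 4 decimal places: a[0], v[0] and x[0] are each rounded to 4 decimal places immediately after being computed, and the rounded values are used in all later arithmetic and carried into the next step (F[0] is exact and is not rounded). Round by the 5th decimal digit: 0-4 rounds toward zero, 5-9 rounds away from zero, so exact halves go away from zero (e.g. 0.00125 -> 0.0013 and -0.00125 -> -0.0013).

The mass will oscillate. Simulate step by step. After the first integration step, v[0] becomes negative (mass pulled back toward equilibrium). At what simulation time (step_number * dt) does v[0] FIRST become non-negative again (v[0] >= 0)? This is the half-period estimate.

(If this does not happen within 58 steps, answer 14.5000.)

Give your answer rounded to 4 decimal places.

Step 0: x=[8.3000] v=[0.0000]
Step 1: x=[8.0385] v=[-1.0462]
Step 2: x=[7.5557] v=[-1.9314]
Step 3: x=[6.9258] v=[-2.5195]
Step 4: x=[6.2458] v=[-2.7200]
Step 5: x=[5.6203] v=[-2.5020]
Step 6: x=[5.1455] v=[-1.8991]
Step 7: x=[4.8945] v=[-1.0040]
Step 8: x=[4.9059] v=[0.0456]
First v>=0 after going negative at step 8, time=2.0000

Answer: 2.0000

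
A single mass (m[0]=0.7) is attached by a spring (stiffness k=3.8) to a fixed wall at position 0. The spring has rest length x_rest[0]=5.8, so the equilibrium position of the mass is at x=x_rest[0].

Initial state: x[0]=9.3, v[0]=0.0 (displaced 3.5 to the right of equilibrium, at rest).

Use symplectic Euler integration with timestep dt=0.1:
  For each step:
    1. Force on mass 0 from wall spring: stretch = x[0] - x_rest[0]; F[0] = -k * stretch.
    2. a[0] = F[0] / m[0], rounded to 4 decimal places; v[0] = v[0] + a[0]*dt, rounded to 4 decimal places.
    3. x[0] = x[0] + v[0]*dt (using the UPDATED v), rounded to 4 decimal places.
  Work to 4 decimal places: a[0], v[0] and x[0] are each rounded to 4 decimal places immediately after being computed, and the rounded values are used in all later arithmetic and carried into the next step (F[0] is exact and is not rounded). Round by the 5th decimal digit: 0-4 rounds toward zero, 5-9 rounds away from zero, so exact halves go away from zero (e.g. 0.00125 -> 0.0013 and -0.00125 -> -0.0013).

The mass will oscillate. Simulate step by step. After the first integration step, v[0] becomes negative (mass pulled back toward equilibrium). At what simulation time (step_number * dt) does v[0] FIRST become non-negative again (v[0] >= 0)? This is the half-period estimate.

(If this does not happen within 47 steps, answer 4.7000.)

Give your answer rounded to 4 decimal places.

Answer: 1.4000

Derivation:
Step 0: x=[9.3000] v=[0.0000]
Step 1: x=[9.1100] v=[-1.9000]
Step 2: x=[8.7403] v=[-3.6969]
Step 3: x=[8.2110] v=[-5.2931]
Step 4: x=[7.5508] v=[-6.6019]
Step 5: x=[6.7956] v=[-7.5523]
Step 6: x=[5.9863] v=[-8.0928]
Step 7: x=[5.1669] v=[-8.1939]
Step 8: x=[4.3819] v=[-7.8502]
Step 9: x=[3.6739] v=[-7.0804]
Step 10: x=[3.0813] v=[-5.9262]
Step 11: x=[2.6363] v=[-4.4503]
Step 12: x=[2.3630] v=[-2.7329]
Step 13: x=[2.2763] v=[-0.8671]
Step 14: x=[2.3809] v=[1.0458]
First v>=0 after going negative at step 14, time=1.4000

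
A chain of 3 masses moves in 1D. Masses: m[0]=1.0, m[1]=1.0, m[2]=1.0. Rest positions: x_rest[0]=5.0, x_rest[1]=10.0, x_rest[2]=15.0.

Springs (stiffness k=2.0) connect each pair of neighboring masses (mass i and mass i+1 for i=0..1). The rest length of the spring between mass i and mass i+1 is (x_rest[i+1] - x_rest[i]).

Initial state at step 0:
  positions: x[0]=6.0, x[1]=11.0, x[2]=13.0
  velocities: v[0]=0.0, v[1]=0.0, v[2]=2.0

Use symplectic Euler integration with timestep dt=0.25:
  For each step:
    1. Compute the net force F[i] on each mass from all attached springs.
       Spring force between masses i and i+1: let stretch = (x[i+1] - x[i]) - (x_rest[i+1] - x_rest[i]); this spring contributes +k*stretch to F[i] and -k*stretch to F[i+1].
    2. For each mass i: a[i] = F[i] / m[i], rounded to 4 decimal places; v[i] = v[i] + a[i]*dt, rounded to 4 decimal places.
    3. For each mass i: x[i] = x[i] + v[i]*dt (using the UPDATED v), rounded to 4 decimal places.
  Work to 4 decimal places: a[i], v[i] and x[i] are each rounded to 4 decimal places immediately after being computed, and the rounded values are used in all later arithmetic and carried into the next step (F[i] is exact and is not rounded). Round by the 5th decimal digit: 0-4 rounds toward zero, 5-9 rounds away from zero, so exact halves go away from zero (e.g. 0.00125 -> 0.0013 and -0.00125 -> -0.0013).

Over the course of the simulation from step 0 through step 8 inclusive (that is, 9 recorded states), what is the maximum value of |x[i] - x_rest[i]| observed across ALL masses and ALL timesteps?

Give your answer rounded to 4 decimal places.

Step 0: x=[6.0000 11.0000 13.0000] v=[0.0000 0.0000 2.0000]
Step 1: x=[6.0000 10.6250 13.8750] v=[0.0000 -1.5000 3.5000]
Step 2: x=[5.9531 10.0781 14.9688] v=[-0.1875 -2.1875 4.3750]
Step 3: x=[5.7969 9.6269 16.0762] v=[-0.6250 -1.8047 4.4297]
Step 4: x=[5.4944 9.5031 17.0025] v=[-1.2100 -0.4951 3.7051]
Step 5: x=[5.0680 9.8157 17.6164] v=[-1.7057 1.2503 2.4554]
Step 6: x=[4.6100 10.5099 17.8802] v=[-1.8319 2.7768 1.0551]
Step 7: x=[4.2645 11.3879 17.8477] v=[-1.3820 3.5120 -0.1301]
Step 8: x=[4.1844 12.1830 17.6327] v=[-0.3203 3.1802 -0.8600]
Max displacement = 2.8802

Answer: 2.8802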